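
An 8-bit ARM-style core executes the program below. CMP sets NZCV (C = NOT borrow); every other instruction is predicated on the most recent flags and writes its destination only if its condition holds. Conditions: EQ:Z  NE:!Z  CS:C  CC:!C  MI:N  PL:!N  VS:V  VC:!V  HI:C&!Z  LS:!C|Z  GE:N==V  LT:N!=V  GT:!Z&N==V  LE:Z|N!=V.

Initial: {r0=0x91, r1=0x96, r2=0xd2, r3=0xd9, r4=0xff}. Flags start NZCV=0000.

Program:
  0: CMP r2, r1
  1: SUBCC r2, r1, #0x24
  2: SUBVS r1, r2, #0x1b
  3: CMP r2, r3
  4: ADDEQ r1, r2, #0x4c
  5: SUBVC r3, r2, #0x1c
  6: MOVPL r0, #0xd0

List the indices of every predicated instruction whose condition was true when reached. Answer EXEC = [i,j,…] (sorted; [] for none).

[0] flags=0010 → (cmp)
[1] flags=0010 CC?F → skip
[2] flags=0010 VS?F → skip
[3] flags=1000 → (cmp)
[4] flags=1000 EQ?F → skip
[5] flags=1000 VC?T → r3=0xb6
[6] flags=1000 PL?F → skip

EXEC = [5]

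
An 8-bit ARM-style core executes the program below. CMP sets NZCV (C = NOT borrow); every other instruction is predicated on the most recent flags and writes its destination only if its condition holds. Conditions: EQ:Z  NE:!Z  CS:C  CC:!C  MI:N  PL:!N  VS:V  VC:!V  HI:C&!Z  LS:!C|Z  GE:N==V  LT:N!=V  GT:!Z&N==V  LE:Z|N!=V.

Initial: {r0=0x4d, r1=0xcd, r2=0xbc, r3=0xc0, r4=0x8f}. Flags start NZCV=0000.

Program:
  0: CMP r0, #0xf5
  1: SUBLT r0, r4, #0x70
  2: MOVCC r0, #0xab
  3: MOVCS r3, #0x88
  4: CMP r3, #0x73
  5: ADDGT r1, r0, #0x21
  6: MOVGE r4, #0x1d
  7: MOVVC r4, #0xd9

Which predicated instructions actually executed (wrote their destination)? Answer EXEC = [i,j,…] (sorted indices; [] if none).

EXEC = [2]

[0] flags=0000 → (cmp)
[1] flags=0000 LT?F → skip
[2] flags=0000 CC?T → r0=0xab
[3] flags=0000 CS?F → skip
[4] flags=0011 → (cmp)
[5] flags=0011 GT?F → skip
[6] flags=0011 GE?F → skip
[7] flags=0011 VC?F → skip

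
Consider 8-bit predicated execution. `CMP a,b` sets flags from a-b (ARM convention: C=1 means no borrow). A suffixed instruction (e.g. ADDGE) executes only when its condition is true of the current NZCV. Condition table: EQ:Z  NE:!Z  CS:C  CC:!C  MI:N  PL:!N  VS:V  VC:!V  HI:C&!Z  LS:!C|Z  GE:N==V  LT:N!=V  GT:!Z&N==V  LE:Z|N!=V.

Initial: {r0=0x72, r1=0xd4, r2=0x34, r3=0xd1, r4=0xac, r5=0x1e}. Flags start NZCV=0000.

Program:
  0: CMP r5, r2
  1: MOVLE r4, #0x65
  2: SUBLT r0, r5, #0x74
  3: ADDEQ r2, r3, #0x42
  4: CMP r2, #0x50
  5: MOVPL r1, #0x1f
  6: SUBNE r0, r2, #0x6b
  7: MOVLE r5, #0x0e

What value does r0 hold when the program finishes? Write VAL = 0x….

VAL = 0xc9

[0] flags=1000 → (cmp)
[1] flags=1000 LE?T → r4=0x65
[2] flags=1000 LT?T → r0=0xaa
[3] flags=1000 EQ?F → skip
[4] flags=1000 → (cmp)
[5] flags=1000 PL?F → skip
[6] flags=1000 NE?T → r0=0xc9
[7] flags=1000 LE?T → r5=0x0e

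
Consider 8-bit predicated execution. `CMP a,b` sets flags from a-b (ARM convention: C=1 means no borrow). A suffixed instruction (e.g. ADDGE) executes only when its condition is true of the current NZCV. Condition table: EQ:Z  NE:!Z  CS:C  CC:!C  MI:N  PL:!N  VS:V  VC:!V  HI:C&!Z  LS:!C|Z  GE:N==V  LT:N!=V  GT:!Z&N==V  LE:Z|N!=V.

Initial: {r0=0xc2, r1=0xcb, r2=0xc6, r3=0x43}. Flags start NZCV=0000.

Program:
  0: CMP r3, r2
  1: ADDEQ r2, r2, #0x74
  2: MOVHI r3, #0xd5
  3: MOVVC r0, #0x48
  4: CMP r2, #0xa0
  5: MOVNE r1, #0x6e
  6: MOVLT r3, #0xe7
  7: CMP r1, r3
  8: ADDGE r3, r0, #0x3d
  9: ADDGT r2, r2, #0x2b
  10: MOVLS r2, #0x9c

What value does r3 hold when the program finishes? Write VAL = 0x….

VAL = 0x85

[0] flags=0000 → (cmp)
[1] flags=0000 EQ?F → skip
[2] flags=0000 HI?F → skip
[3] flags=0000 VC?T → r0=0x48
[4] flags=0010 → (cmp)
[5] flags=0010 NE?T → r1=0x6e
[6] flags=0010 LT?F → skip
[7] flags=0010 → (cmp)
[8] flags=0010 GE?T → r3=0x85
[9] flags=0010 GT?T → r2=0xf1
[10] flags=0010 LS?F → skip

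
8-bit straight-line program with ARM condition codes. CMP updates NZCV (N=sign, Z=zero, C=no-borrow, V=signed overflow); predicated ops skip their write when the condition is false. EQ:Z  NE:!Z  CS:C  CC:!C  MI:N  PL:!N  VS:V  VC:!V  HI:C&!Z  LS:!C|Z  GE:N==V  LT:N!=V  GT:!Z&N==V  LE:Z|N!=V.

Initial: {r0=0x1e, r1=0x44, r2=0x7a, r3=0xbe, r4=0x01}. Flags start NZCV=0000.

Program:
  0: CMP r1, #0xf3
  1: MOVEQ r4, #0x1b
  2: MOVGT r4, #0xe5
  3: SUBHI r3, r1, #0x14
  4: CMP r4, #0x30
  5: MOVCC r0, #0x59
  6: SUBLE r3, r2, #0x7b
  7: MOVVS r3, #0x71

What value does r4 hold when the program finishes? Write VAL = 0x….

0: ✓ CMP  NZCV=0000
1: · MOVEQ
2: ✓ MOVGT  r4←0xe5
3: · SUBHI
4: ✓ CMP  NZCV=1010
5: · MOVCC
6: ✓ SUBLE  r3←0xff
7: · MOVVS

VAL = 0xe5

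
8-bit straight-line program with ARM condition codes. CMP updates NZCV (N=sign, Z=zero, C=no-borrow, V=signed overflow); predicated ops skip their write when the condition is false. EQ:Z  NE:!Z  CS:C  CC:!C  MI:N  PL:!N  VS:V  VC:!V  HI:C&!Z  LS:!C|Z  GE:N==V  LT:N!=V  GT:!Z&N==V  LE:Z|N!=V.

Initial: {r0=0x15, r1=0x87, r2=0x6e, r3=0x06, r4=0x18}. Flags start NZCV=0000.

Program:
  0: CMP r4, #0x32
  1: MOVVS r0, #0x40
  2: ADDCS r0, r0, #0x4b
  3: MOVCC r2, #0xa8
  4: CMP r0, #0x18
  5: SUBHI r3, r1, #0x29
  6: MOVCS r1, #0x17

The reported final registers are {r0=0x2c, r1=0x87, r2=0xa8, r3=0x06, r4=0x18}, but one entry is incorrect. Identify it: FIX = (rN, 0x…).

FIX = (r0, 0x15)

[0] flags=1000 → (cmp)
[1] flags=1000 VS?F → skip
[2] flags=1000 CS?F → skip
[3] flags=1000 CC?T → r2=0xa8
[4] flags=1000 → (cmp)
[5] flags=1000 HI?F → skip
[6] flags=1000 CS?F → skip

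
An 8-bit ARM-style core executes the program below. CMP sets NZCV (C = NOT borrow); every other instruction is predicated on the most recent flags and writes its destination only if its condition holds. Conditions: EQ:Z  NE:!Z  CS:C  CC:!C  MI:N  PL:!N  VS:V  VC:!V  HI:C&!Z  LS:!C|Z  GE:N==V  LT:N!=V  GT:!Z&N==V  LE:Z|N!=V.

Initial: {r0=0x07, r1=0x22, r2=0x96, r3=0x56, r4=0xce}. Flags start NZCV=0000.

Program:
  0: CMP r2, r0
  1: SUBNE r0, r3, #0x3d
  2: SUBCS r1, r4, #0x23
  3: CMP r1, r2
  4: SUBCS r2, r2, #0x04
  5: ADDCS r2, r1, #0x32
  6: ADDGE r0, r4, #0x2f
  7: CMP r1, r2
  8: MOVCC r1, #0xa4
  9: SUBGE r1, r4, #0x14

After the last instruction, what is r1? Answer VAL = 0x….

0: ✓ CMP  NZCV=1010
1: ✓ SUBNE  r0←0x19
2: ✓ SUBCS  r1←0xab
3: ✓ CMP  NZCV=0010
4: ✓ SUBCS  r2←0x92
5: ✓ ADDCS  r2←0xdd
6: ✓ ADDGE  r0←0xfd
7: ✓ CMP  NZCV=1000
8: ✓ MOVCC  r1←0xa4
9: · SUBGE

VAL = 0xa4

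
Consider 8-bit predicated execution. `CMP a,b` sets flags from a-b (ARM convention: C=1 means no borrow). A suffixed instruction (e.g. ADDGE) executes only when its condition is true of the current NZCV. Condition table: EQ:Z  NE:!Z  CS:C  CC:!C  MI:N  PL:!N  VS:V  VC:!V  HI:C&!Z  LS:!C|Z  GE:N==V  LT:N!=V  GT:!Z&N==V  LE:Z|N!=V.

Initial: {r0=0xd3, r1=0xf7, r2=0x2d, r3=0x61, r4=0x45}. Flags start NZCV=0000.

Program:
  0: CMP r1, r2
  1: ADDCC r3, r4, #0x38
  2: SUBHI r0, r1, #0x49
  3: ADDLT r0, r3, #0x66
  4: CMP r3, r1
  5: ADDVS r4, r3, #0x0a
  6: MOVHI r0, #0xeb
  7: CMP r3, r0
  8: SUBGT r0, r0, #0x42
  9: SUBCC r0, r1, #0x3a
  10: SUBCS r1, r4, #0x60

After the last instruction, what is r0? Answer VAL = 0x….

VAL = 0xbd

[0] flags=1010 → (cmp)
[1] flags=1010 CC?F → skip
[2] flags=1010 HI?T → r0=0xae
[3] flags=1010 LT?T → r0=0xc7
[4] flags=0000 → (cmp)
[5] flags=0000 VS?F → skip
[6] flags=0000 HI?F → skip
[7] flags=1001 → (cmp)
[8] flags=1001 GT?T → r0=0x85
[9] flags=1001 CC?T → r0=0xbd
[10] flags=1001 CS?F → skip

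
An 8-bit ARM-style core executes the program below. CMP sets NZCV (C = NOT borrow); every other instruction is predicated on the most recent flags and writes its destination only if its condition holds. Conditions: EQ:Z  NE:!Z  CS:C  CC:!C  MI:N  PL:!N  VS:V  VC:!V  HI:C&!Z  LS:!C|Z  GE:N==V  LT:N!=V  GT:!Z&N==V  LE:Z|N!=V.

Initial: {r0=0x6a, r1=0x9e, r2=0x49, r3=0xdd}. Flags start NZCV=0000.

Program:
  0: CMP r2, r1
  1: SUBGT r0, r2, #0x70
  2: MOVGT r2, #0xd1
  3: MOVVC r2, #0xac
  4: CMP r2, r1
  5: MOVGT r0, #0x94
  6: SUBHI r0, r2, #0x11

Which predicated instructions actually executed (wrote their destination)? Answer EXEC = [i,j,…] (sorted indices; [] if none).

EXEC = [1,2,5,6]

[0] flags=1001 → (cmp)
[1] flags=1001 GT?T → r0=0xd9
[2] flags=1001 GT?T → r2=0xd1
[3] flags=1001 VC?F → skip
[4] flags=0010 → (cmp)
[5] flags=0010 GT?T → r0=0x94
[6] flags=0010 HI?T → r0=0xc0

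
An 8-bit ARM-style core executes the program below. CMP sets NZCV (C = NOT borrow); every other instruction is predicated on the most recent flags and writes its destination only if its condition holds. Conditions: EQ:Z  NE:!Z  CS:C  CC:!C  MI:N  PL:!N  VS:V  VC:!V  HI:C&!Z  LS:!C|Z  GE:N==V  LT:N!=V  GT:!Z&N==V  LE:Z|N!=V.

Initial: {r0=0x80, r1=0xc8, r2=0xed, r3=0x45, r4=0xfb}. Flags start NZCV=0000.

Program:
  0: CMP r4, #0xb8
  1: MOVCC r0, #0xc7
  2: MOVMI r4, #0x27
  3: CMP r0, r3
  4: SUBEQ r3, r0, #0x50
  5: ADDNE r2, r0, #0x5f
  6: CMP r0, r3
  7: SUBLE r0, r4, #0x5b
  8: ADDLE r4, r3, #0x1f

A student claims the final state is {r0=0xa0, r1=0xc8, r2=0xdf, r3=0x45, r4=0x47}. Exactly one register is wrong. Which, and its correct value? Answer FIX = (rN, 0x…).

0: ✓ CMP  NZCV=0010
1: · MOVCC
2: · MOVMI
3: ✓ CMP  NZCV=0011
4: · SUBEQ
5: ✓ ADDNE  r2←0xdf
6: ✓ CMP  NZCV=0011
7: ✓ SUBLE  r0←0xa0
8: ✓ ADDLE  r4←0x64

FIX = (r4, 0x64)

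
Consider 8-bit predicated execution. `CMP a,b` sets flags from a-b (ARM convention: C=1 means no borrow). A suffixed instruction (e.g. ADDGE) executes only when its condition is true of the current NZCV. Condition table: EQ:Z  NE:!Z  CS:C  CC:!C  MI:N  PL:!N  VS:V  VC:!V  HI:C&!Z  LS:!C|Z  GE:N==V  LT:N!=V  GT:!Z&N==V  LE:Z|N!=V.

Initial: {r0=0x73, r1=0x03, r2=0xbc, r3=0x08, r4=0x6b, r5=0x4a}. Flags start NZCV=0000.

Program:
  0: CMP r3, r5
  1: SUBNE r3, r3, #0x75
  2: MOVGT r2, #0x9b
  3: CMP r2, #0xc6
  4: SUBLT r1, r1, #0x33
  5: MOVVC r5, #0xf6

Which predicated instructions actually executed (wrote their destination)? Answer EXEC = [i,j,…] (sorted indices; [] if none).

EXEC = [1,4,5]

0: ✓ CMP  NZCV=1000
1: ✓ SUBNE  r3←0x93
2: · MOVGT
3: ✓ CMP  NZCV=1000
4: ✓ SUBLT  r1←0xd0
5: ✓ MOVVC  r5←0xf6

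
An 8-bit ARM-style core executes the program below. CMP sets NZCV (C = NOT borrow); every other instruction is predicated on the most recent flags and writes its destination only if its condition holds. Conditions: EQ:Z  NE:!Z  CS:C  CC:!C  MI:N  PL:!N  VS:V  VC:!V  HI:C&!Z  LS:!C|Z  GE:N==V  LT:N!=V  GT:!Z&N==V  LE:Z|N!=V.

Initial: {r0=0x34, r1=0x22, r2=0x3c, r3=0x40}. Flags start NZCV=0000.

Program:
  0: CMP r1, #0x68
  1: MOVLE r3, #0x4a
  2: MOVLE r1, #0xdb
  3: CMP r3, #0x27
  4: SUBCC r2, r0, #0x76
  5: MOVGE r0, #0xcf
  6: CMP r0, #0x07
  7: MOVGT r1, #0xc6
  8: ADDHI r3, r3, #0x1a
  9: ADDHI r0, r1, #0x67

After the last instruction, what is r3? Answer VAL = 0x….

VAL = 0x64

[0] flags=1000 → (cmp)
[1] flags=1000 LE?T → r3=0x4a
[2] flags=1000 LE?T → r1=0xdb
[3] flags=0010 → (cmp)
[4] flags=0010 CC?F → skip
[5] flags=0010 GE?T → r0=0xcf
[6] flags=1010 → (cmp)
[7] flags=1010 GT?F → skip
[8] flags=1010 HI?T → r3=0x64
[9] flags=1010 HI?T → r0=0x42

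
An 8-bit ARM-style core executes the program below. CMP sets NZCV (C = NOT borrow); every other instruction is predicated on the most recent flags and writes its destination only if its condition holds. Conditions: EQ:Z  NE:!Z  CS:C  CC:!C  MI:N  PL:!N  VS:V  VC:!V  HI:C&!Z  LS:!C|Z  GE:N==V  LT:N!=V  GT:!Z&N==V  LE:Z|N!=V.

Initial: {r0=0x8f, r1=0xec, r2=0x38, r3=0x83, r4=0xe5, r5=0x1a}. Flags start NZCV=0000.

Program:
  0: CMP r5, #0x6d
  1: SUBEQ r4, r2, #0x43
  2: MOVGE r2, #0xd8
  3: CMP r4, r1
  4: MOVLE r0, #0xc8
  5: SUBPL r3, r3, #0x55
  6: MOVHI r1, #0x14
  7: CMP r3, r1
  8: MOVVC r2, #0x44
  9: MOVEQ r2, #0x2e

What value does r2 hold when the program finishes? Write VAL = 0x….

VAL = 0x44

[0] flags=1000 → (cmp)
[1] flags=1000 EQ?F → skip
[2] flags=1000 GE?F → skip
[3] flags=1000 → (cmp)
[4] flags=1000 LE?T → r0=0xc8
[5] flags=1000 PL?F → skip
[6] flags=1000 HI?F → skip
[7] flags=1000 → (cmp)
[8] flags=1000 VC?T → r2=0x44
[9] flags=1000 EQ?F → skip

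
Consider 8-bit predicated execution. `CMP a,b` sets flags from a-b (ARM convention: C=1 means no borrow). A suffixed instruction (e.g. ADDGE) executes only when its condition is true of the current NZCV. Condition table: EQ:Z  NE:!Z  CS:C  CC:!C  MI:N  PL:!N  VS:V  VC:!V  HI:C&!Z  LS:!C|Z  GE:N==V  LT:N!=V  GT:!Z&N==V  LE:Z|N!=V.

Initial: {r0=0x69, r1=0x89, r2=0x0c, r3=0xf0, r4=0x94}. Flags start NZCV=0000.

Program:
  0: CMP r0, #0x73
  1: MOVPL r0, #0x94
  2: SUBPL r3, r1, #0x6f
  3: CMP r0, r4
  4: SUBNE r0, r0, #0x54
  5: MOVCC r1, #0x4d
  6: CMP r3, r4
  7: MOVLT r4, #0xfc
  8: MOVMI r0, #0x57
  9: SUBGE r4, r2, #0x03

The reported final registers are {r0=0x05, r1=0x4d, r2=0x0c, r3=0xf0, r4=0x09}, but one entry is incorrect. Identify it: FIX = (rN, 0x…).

FIX = (r0, 0x15)

0: ✓ CMP  NZCV=1000
1: · MOVPL
2: · SUBPL
3: ✓ CMP  NZCV=1001
4: ✓ SUBNE  r0←0x15
5: ✓ MOVCC  r1←0x4d
6: ✓ CMP  NZCV=0010
7: · MOVLT
8: · MOVMI
9: ✓ SUBGE  r4←0x09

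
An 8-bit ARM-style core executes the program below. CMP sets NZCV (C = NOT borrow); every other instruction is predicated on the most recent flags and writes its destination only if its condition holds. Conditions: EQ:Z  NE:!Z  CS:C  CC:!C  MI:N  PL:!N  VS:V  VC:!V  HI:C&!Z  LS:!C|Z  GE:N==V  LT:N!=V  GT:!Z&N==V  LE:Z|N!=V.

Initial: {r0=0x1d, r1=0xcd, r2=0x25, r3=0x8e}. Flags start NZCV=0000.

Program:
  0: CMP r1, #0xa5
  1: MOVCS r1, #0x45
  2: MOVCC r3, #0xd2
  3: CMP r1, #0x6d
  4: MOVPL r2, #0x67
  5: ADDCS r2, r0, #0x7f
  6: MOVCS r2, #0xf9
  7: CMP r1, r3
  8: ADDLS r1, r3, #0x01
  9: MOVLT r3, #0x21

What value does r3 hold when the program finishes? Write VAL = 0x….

[0] flags=0010 → (cmp)
[1] flags=0010 CS?T → r1=0x45
[2] flags=0010 CC?F → skip
[3] flags=1000 → (cmp)
[4] flags=1000 PL?F → skip
[5] flags=1000 CS?F → skip
[6] flags=1000 CS?F → skip
[7] flags=1001 → (cmp)
[8] flags=1001 LS?T → r1=0x8f
[9] flags=1001 LT?F → skip

VAL = 0x8e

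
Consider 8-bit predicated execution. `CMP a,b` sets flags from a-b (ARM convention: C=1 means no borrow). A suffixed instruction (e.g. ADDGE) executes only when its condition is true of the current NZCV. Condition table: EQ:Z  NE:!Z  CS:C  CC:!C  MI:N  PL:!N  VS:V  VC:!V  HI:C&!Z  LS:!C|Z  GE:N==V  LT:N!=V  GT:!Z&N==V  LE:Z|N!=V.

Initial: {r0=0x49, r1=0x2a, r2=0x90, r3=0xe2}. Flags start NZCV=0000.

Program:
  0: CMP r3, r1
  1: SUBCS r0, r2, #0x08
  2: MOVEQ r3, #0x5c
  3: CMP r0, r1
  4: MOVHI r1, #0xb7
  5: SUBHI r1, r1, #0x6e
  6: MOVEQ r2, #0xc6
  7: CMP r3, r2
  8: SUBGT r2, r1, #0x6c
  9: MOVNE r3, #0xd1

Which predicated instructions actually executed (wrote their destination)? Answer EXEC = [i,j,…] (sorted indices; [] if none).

0: ✓ CMP  NZCV=1010
1: ✓ SUBCS  r0←0x88
2: · MOVEQ
3: ✓ CMP  NZCV=0011
4: ✓ MOVHI  r1←0xb7
5: ✓ SUBHI  r1←0x49
6: · MOVEQ
7: ✓ CMP  NZCV=0010
8: ✓ SUBGT  r2←0xdd
9: ✓ MOVNE  r3←0xd1

EXEC = [1,4,5,8,9]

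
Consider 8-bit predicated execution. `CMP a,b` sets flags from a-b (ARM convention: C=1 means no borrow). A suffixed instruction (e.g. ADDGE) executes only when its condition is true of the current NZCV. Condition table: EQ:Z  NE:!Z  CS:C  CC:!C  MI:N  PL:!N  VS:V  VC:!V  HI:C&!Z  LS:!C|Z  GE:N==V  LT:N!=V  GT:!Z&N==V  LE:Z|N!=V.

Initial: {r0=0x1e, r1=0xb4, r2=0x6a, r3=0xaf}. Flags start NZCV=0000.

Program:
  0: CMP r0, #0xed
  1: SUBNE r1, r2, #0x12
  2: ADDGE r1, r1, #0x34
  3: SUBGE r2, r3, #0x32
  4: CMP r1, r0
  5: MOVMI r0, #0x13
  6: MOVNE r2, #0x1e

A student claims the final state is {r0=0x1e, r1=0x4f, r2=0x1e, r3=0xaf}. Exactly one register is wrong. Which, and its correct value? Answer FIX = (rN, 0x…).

[0] flags=0000 → (cmp)
[1] flags=0000 NE?T → r1=0x58
[2] flags=0000 GE?T → r1=0x8c
[3] flags=0000 GE?T → r2=0x7d
[4] flags=0011 → (cmp)
[5] flags=0011 MI?F → skip
[6] flags=0011 NE?T → r2=0x1e

FIX = (r1, 0x8c)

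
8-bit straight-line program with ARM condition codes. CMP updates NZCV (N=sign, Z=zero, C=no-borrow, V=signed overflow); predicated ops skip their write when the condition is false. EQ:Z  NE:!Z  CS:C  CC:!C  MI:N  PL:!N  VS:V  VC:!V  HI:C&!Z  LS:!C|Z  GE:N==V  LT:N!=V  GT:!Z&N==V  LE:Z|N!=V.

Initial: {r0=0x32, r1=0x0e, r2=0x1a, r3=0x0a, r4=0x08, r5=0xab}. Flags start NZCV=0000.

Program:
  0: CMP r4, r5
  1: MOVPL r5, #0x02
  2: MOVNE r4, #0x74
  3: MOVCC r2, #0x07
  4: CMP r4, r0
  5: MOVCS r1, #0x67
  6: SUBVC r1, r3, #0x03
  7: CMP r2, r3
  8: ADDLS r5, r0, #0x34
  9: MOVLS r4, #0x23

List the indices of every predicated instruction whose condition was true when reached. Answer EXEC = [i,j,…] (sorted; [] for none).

EXEC = [1,2,3,5,6,8,9]

0: ✓ CMP  NZCV=0000
1: ✓ MOVPL  r5←0x02
2: ✓ MOVNE  r4←0x74
3: ✓ MOVCC  r2←0x07
4: ✓ CMP  NZCV=0010
5: ✓ MOVCS  r1←0x67
6: ✓ SUBVC  r1←0x07
7: ✓ CMP  NZCV=1000
8: ✓ ADDLS  r5←0x66
9: ✓ MOVLS  r4←0x23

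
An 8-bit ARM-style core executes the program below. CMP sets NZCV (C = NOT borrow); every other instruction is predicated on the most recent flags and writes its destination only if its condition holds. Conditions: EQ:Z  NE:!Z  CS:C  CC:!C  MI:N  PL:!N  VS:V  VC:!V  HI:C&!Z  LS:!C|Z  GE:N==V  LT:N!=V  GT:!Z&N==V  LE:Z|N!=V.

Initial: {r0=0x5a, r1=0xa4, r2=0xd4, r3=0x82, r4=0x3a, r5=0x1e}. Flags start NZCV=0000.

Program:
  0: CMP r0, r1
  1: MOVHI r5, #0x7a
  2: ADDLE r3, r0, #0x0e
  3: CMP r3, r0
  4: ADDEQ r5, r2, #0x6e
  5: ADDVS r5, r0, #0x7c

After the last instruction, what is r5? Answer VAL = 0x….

VAL = 0xd6

0: ✓ CMP  NZCV=1001
1: · MOVHI
2: · ADDLE
3: ✓ CMP  NZCV=0011
4: · ADDEQ
5: ✓ ADDVS  r5←0xd6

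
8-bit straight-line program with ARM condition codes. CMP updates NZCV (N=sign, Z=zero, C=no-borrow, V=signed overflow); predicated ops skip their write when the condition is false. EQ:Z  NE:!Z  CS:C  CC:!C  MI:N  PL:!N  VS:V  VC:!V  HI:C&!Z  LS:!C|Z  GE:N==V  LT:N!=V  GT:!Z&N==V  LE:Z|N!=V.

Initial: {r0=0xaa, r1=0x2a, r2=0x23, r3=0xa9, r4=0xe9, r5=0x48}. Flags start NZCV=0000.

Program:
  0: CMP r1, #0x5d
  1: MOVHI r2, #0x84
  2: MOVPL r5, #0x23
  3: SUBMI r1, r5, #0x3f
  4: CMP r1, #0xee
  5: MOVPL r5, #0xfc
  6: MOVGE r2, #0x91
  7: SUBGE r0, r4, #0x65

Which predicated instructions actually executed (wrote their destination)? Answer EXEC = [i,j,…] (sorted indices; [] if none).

EXEC = [3,5,6,7]

0: ✓ CMP  NZCV=1000
1: · MOVHI
2: · MOVPL
3: ✓ SUBMI  r1←0x09
4: ✓ CMP  NZCV=0000
5: ✓ MOVPL  r5←0xfc
6: ✓ MOVGE  r2←0x91
7: ✓ SUBGE  r0←0x84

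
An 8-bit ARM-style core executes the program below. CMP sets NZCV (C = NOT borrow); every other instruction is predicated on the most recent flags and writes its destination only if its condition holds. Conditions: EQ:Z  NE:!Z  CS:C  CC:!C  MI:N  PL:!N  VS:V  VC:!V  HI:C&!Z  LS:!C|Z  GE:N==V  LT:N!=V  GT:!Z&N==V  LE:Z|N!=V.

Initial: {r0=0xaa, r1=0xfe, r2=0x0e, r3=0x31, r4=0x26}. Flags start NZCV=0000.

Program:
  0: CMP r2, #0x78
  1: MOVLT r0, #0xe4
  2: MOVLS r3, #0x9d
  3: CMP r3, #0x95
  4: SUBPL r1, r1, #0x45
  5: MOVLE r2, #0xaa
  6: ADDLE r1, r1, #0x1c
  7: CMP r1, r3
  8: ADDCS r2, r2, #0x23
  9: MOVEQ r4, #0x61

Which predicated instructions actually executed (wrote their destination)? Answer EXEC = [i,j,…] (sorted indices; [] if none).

[0] flags=1000 → (cmp)
[1] flags=1000 LT?T → r0=0xe4
[2] flags=1000 LS?T → r3=0x9d
[3] flags=0010 → (cmp)
[4] flags=0010 PL?T → r1=0xb9
[5] flags=0010 LE?F → skip
[6] flags=0010 LE?F → skip
[7] flags=0010 → (cmp)
[8] flags=0010 CS?T → r2=0x31
[9] flags=0010 EQ?F → skip

EXEC = [1,2,4,8]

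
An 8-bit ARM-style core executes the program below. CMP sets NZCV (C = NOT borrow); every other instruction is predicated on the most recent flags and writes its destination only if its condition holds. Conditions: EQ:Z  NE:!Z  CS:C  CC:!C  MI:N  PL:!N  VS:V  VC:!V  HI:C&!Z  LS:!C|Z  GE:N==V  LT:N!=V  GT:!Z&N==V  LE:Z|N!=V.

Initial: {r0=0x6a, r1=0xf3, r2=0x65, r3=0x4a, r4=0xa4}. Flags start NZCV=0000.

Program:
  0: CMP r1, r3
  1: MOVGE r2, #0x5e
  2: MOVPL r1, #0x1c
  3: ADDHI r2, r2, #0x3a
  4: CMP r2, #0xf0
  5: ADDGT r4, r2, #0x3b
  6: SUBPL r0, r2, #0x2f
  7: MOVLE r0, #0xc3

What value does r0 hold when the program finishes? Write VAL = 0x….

VAL = 0xc3

[0] flags=1010 → (cmp)
[1] flags=1010 GE?F → skip
[2] flags=1010 PL?F → skip
[3] flags=1010 HI?T → r2=0x9f
[4] flags=1000 → (cmp)
[5] flags=1000 GT?F → skip
[6] flags=1000 PL?F → skip
[7] flags=1000 LE?T → r0=0xc3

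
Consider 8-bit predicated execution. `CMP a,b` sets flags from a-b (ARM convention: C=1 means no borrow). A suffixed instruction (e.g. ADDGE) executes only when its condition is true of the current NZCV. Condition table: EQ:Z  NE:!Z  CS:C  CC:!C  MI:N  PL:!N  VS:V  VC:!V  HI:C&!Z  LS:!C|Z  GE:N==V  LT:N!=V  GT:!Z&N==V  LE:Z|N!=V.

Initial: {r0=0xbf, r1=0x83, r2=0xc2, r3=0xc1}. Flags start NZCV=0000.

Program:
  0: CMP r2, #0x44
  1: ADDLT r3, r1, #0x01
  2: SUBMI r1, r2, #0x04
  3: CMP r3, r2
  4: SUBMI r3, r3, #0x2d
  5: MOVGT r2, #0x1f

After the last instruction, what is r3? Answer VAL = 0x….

[0] flags=0011 → (cmp)
[1] flags=0011 LT?T → r3=0x84
[2] flags=0011 MI?F → skip
[3] flags=1000 → (cmp)
[4] flags=1000 MI?T → r3=0x57
[5] flags=1000 GT?F → skip

VAL = 0x57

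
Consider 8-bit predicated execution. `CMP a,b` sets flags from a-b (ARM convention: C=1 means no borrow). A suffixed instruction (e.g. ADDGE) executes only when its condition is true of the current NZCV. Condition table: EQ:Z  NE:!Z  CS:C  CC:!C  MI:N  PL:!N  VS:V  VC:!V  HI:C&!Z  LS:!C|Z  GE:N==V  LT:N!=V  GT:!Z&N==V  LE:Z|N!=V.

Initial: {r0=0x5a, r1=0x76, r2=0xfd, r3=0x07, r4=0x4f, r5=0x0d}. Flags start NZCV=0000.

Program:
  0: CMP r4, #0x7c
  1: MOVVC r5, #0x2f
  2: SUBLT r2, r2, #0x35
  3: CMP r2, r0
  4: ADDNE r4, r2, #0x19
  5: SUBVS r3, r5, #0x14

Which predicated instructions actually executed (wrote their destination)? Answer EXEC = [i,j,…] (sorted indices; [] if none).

EXEC = [1,2,4,5]

0: ✓ CMP  NZCV=1000
1: ✓ MOVVC  r5←0x2f
2: ✓ SUBLT  r2←0xc8
3: ✓ CMP  NZCV=0011
4: ✓ ADDNE  r4←0xe1
5: ✓ SUBVS  r3←0x1b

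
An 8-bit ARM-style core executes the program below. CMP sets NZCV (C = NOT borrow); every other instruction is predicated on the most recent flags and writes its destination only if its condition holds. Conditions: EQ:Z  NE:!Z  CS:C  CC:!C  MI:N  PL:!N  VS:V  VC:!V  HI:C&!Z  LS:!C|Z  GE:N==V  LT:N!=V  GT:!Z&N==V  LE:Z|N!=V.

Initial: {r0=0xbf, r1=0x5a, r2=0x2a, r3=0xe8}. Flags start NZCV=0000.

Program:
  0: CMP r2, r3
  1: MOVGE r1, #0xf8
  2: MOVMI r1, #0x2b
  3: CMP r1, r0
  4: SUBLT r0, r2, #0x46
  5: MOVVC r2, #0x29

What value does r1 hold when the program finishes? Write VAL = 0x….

VAL = 0xf8

0: ✓ CMP  NZCV=0000
1: ✓ MOVGE  r1←0xf8
2: · MOVMI
3: ✓ CMP  NZCV=0010
4: · SUBLT
5: ✓ MOVVC  r2←0x29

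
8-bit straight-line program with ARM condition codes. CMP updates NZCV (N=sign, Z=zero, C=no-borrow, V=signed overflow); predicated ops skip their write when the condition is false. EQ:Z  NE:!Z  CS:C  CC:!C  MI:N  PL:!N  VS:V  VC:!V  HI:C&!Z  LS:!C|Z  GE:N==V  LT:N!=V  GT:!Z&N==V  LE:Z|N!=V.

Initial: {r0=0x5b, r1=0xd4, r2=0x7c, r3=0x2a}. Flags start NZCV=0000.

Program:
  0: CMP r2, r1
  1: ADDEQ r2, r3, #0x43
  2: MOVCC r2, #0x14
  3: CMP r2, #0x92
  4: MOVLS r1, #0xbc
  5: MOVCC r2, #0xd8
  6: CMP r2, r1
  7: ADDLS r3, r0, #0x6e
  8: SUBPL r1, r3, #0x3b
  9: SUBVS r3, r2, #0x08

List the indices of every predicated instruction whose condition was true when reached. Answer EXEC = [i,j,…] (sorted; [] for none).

0: ✓ CMP  NZCV=1001
1: · ADDEQ
2: ✓ MOVCC  r2←0x14
3: ✓ CMP  NZCV=1001
4: ✓ MOVLS  r1←0xbc
5: ✓ MOVCC  r2←0xd8
6: ✓ CMP  NZCV=0010
7: · ADDLS
8: ✓ SUBPL  r1←0xef
9: · SUBVS

EXEC = [2,4,5,8]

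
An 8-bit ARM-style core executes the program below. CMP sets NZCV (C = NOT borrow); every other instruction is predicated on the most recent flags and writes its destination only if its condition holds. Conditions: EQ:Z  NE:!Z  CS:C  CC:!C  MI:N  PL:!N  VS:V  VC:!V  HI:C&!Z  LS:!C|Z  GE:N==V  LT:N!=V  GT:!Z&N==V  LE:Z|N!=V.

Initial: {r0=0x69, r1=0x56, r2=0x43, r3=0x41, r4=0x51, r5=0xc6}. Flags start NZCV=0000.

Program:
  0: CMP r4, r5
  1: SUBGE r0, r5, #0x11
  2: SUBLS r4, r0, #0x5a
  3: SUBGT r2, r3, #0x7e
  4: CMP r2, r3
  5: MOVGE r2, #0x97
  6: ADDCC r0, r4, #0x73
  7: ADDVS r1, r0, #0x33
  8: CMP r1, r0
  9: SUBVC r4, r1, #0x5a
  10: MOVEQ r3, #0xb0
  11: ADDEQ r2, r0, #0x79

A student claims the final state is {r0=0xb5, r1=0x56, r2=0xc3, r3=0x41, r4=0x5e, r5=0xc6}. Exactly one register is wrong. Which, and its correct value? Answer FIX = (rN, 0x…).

FIX = (r4, 0x5b)

0: ✓ CMP  NZCV=1001
1: ✓ SUBGE  r0←0xb5
2: ✓ SUBLS  r4←0x5b
3: ✓ SUBGT  r2←0xc3
4: ✓ CMP  NZCV=1010
5: · MOVGE
6: · ADDCC
7: · ADDVS
8: ✓ CMP  NZCV=1001
9: · SUBVC
10: · MOVEQ
11: · ADDEQ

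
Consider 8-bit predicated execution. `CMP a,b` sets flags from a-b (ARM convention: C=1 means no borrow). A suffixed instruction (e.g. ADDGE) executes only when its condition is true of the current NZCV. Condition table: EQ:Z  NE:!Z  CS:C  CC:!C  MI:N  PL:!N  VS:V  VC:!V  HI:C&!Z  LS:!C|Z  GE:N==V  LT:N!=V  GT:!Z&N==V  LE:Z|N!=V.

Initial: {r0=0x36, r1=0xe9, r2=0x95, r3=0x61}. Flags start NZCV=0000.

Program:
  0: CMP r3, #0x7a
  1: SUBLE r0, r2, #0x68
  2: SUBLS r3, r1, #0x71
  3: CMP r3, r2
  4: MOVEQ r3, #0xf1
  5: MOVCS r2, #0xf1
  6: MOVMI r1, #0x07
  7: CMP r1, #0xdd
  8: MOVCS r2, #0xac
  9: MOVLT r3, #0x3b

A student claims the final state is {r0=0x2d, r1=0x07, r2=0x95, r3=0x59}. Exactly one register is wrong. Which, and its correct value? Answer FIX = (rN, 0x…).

0: ✓ CMP  NZCV=1000
1: ✓ SUBLE  r0←0x2d
2: ✓ SUBLS  r3←0x78
3: ✓ CMP  NZCV=1001
4: · MOVEQ
5: · MOVCS
6: ✓ MOVMI  r1←0x07
7: ✓ CMP  NZCV=0000
8: · MOVCS
9: · MOVLT

FIX = (r3, 0x78)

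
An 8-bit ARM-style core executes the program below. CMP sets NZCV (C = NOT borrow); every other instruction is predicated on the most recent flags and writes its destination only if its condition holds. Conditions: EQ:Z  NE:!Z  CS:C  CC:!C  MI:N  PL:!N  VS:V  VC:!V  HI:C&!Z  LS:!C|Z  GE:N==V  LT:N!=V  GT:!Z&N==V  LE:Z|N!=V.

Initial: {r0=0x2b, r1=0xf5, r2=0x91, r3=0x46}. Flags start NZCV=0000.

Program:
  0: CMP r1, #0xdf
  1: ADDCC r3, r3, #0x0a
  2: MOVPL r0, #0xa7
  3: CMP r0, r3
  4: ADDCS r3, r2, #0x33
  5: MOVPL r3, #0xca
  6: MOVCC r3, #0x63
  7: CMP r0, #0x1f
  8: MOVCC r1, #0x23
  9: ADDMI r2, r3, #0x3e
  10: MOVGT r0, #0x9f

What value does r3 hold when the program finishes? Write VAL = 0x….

0: ✓ CMP  NZCV=0010
1: · ADDCC
2: ✓ MOVPL  r0←0xa7
3: ✓ CMP  NZCV=0011
4: ✓ ADDCS  r3←0xc4
5: ✓ MOVPL  r3←0xca
6: · MOVCC
7: ✓ CMP  NZCV=1010
8: · MOVCC
9: ✓ ADDMI  r2←0x08
10: · MOVGT

VAL = 0xca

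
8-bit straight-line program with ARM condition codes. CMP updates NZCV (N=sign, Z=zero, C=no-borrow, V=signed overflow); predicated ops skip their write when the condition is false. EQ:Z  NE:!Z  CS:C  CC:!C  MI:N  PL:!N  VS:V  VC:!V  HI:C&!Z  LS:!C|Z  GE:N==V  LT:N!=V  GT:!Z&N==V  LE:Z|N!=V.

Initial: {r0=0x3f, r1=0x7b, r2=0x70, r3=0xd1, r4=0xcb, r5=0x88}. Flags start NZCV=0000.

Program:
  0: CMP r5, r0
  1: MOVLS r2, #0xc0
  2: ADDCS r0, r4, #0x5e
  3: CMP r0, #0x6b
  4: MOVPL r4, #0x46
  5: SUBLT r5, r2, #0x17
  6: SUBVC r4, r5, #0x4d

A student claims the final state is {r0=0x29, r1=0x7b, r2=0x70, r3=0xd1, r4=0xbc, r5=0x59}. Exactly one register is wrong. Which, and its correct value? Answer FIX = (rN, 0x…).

[0] flags=0011 → (cmp)
[1] flags=0011 LS?F → skip
[2] flags=0011 CS?T → r0=0x29
[3] flags=1000 → (cmp)
[4] flags=1000 PL?F → skip
[5] flags=1000 LT?T → r5=0x59
[6] flags=1000 VC?T → r4=0x0c

FIX = (r4, 0x0c)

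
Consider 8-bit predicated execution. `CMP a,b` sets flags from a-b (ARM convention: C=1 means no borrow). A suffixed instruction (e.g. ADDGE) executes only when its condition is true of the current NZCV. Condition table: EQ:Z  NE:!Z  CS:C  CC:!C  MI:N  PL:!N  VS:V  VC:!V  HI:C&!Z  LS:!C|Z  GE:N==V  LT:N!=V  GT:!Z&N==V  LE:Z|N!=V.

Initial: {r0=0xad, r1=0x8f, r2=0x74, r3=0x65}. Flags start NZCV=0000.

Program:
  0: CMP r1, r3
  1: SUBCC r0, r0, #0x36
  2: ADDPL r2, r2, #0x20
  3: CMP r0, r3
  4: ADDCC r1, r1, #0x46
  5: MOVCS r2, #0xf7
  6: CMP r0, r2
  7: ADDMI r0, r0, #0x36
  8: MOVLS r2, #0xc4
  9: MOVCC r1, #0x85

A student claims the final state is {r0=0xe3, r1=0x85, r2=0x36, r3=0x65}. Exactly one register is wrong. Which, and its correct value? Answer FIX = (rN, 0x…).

[0] flags=0011 → (cmp)
[1] flags=0011 CC?F → skip
[2] flags=0011 PL?T → r2=0x94
[3] flags=0011 → (cmp)
[4] flags=0011 CC?F → skip
[5] flags=0011 CS?T → r2=0xf7
[6] flags=1000 → (cmp)
[7] flags=1000 MI?T → r0=0xe3
[8] flags=1000 LS?T → r2=0xc4
[9] flags=1000 CC?T → r1=0x85

FIX = (r2, 0xc4)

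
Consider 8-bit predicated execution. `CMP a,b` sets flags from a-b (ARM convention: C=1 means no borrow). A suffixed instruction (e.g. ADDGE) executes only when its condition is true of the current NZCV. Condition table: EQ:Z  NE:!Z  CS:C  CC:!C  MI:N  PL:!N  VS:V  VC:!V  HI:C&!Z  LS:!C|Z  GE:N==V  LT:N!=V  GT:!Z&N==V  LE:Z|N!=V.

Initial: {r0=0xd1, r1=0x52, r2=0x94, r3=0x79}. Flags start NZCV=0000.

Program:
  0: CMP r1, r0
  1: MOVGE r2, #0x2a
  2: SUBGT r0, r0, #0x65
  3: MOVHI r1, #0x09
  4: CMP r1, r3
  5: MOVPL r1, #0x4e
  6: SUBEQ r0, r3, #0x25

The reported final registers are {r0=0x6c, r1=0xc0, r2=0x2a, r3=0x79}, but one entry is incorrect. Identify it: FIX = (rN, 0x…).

FIX = (r1, 0x52)

[0] flags=1001 → (cmp)
[1] flags=1001 GE?T → r2=0x2a
[2] flags=1001 GT?T → r0=0x6c
[3] flags=1001 HI?F → skip
[4] flags=1000 → (cmp)
[5] flags=1000 PL?F → skip
[6] flags=1000 EQ?F → skip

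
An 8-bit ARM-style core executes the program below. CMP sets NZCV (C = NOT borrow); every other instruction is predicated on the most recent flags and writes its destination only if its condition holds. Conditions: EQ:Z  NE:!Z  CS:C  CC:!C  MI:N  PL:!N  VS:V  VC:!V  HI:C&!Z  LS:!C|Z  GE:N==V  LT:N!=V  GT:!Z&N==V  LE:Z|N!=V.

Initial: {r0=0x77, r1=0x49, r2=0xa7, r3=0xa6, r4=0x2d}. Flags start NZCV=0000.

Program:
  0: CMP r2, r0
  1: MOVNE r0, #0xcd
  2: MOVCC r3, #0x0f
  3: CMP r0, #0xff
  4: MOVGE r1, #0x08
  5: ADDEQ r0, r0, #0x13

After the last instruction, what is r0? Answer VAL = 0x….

VAL = 0xcd

0: ✓ CMP  NZCV=0011
1: ✓ MOVNE  r0←0xcd
2: · MOVCC
3: ✓ CMP  NZCV=1000
4: · MOVGE
5: · ADDEQ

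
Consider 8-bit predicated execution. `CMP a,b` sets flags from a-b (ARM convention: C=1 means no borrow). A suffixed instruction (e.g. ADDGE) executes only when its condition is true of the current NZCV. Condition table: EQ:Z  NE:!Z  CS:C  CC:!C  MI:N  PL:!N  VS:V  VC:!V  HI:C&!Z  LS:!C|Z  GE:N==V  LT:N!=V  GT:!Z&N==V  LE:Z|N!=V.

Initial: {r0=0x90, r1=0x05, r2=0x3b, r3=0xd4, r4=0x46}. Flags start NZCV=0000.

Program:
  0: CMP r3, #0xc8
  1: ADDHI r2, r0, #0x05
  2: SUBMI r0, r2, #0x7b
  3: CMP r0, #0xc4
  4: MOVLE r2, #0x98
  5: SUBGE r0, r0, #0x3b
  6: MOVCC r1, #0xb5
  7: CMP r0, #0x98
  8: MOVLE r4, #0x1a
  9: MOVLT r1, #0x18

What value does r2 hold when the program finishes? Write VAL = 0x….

VAL = 0x98

[0] flags=0010 → (cmp)
[1] flags=0010 HI?T → r2=0x95
[2] flags=0010 MI?F → skip
[3] flags=1000 → (cmp)
[4] flags=1000 LE?T → r2=0x98
[5] flags=1000 GE?F → skip
[6] flags=1000 CC?T → r1=0xb5
[7] flags=1000 → (cmp)
[8] flags=1000 LE?T → r4=0x1a
[9] flags=1000 LT?T → r1=0x18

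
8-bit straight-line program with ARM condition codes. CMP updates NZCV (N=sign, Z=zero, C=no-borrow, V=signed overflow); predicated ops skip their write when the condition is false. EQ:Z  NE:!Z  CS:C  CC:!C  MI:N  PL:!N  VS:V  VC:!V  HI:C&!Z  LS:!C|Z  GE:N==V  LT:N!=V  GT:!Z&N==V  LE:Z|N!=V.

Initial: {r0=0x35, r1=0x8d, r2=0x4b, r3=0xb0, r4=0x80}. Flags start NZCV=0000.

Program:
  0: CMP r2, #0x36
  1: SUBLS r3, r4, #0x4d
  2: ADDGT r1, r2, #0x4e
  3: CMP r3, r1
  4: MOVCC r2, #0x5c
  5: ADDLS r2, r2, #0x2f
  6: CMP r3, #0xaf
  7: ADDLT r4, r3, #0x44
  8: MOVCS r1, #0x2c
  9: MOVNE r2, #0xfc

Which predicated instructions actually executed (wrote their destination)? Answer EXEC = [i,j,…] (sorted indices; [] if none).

0: ✓ CMP  NZCV=0010
1: · SUBLS
2: ✓ ADDGT  r1←0x99
3: ✓ CMP  NZCV=0010
4: · MOVCC
5: · ADDLS
6: ✓ CMP  NZCV=0010
7: · ADDLT
8: ✓ MOVCS  r1←0x2c
9: ✓ MOVNE  r2←0xfc

EXEC = [2,8,9]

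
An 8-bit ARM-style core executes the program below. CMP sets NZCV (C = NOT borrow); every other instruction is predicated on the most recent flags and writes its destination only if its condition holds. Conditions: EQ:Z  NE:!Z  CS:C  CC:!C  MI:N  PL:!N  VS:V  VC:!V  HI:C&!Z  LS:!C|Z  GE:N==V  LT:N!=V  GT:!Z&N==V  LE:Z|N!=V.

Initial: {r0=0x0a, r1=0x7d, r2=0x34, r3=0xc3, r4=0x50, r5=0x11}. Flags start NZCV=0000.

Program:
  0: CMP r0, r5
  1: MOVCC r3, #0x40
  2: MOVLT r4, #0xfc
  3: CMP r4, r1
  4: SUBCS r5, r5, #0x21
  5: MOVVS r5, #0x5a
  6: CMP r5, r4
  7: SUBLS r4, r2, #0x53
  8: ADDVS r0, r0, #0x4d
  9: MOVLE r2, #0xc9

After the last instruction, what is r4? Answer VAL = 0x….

VAL = 0xe1

0: ✓ CMP  NZCV=1000
1: ✓ MOVCC  r3←0x40
2: ✓ MOVLT  r4←0xfc
3: ✓ CMP  NZCV=0011
4: ✓ SUBCS  r5←0xf0
5: ✓ MOVVS  r5←0x5a
6: ✓ CMP  NZCV=0000
7: ✓ SUBLS  r4←0xe1
8: · ADDVS
9: · MOVLE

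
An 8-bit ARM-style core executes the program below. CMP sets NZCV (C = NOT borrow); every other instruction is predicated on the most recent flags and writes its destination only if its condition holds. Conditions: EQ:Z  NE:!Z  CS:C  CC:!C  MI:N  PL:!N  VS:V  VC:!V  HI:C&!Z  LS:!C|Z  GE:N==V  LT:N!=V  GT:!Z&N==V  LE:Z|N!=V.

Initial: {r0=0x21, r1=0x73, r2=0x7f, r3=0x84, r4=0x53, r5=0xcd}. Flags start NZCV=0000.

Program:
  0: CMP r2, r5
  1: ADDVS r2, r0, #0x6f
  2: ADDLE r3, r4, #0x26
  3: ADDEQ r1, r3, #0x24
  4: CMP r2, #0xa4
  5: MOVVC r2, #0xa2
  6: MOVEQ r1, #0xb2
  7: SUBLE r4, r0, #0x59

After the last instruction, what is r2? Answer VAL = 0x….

VAL = 0xa2

0: ✓ CMP  NZCV=1001
1: ✓ ADDVS  r2←0x90
2: · ADDLE
3: · ADDEQ
4: ✓ CMP  NZCV=1000
5: ✓ MOVVC  r2←0xa2
6: · MOVEQ
7: ✓ SUBLE  r4←0xc8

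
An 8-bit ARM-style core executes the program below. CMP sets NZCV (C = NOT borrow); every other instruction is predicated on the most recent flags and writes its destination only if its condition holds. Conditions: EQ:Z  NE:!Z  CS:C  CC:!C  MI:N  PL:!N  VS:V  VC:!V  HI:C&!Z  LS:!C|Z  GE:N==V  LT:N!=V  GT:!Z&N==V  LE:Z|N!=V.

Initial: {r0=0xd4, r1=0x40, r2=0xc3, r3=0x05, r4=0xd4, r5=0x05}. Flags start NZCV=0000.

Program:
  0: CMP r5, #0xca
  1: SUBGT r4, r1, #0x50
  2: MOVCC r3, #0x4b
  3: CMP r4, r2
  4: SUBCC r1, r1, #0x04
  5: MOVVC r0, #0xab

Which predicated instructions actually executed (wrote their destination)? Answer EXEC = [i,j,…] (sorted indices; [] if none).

EXEC = [1,2,5]

0: ✓ CMP  NZCV=0000
1: ✓ SUBGT  r4←0xf0
2: ✓ MOVCC  r3←0x4b
3: ✓ CMP  NZCV=0010
4: · SUBCC
5: ✓ MOVVC  r0←0xab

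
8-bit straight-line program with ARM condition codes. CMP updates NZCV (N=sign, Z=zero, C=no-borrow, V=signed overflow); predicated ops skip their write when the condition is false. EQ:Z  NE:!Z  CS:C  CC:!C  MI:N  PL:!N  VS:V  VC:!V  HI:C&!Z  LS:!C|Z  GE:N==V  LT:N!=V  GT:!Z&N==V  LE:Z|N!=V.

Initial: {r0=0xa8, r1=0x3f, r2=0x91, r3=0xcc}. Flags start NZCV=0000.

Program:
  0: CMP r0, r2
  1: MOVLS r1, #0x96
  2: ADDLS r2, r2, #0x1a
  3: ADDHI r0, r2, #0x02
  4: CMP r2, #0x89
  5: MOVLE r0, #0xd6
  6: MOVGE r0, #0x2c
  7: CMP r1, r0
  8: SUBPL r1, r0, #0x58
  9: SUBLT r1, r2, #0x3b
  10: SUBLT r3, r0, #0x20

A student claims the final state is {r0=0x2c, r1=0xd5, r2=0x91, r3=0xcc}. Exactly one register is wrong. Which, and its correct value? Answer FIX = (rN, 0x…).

[0] flags=0010 → (cmp)
[1] flags=0010 LS?F → skip
[2] flags=0010 LS?F → skip
[3] flags=0010 HI?T → r0=0x93
[4] flags=0010 → (cmp)
[5] flags=0010 LE?F → skip
[6] flags=0010 GE?T → r0=0x2c
[7] flags=0010 → (cmp)
[8] flags=0010 PL?T → r1=0xd4
[9] flags=0010 LT?F → skip
[10] flags=0010 LT?F → skip

FIX = (r1, 0xd4)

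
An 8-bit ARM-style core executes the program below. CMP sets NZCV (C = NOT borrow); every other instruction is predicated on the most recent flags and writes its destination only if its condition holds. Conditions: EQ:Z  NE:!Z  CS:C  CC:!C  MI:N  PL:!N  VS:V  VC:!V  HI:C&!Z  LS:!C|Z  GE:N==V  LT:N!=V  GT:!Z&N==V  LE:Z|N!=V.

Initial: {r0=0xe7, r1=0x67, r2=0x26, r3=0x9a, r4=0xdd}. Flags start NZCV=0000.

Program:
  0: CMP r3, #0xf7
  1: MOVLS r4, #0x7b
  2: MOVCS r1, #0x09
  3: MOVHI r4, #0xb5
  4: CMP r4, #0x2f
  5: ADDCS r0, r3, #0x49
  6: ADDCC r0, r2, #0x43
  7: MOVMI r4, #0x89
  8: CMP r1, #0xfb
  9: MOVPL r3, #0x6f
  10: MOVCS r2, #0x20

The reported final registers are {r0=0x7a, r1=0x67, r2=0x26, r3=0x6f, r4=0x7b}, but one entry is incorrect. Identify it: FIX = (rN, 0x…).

[0] flags=1000 → (cmp)
[1] flags=1000 LS?T → r4=0x7b
[2] flags=1000 CS?F → skip
[3] flags=1000 HI?F → skip
[4] flags=0010 → (cmp)
[5] flags=0010 CS?T → r0=0xe3
[6] flags=0010 CC?F → skip
[7] flags=0010 MI?F → skip
[8] flags=0000 → (cmp)
[9] flags=0000 PL?T → r3=0x6f
[10] flags=0000 CS?F → skip

FIX = (r0, 0xe3)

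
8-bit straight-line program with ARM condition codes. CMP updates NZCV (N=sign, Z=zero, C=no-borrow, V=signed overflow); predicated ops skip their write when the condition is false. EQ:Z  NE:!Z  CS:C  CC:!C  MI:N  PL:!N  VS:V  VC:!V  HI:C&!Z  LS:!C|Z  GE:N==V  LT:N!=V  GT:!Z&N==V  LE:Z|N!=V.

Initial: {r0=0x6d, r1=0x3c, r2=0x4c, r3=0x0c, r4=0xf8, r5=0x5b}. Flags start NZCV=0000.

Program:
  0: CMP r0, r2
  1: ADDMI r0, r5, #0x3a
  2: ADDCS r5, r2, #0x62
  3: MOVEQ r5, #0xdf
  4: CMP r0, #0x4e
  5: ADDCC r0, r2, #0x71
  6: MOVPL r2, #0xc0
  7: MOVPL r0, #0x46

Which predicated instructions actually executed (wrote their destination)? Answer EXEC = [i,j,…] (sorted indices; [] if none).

0: ✓ CMP  NZCV=0010
1: · ADDMI
2: ✓ ADDCS  r5←0xae
3: · MOVEQ
4: ✓ CMP  NZCV=0010
5: · ADDCC
6: ✓ MOVPL  r2←0xc0
7: ✓ MOVPL  r0←0x46

EXEC = [2,6,7]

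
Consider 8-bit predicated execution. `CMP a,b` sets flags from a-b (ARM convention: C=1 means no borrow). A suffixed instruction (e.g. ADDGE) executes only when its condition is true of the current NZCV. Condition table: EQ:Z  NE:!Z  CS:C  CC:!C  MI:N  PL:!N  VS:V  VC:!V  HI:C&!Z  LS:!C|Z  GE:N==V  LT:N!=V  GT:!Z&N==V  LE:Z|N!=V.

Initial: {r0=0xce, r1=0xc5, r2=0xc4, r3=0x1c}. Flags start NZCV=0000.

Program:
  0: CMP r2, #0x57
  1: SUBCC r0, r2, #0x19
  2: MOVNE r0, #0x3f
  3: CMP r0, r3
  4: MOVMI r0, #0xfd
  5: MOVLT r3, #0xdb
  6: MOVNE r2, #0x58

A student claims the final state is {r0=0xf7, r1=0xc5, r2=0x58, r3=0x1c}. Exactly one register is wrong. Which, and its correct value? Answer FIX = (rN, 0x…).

FIX = (r0, 0x3f)

0: ✓ CMP  NZCV=0011
1: · SUBCC
2: ✓ MOVNE  r0←0x3f
3: ✓ CMP  NZCV=0010
4: · MOVMI
5: · MOVLT
6: ✓ MOVNE  r2←0x58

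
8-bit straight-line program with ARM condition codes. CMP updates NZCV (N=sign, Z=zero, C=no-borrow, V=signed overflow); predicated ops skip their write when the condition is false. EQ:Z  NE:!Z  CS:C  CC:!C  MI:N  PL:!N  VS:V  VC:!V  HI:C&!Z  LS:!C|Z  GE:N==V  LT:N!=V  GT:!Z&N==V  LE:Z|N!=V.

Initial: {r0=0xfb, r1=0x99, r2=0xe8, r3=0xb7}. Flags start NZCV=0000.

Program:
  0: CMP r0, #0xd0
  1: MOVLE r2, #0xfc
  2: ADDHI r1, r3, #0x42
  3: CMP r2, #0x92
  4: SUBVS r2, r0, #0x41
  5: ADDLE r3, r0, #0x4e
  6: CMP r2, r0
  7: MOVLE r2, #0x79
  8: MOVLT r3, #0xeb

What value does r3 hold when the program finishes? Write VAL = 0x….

0: ✓ CMP  NZCV=0010
1: · MOVLE
2: ✓ ADDHI  r1←0xf9
3: ✓ CMP  NZCV=0010
4: · SUBVS
5: · ADDLE
6: ✓ CMP  NZCV=1000
7: ✓ MOVLE  r2←0x79
8: ✓ MOVLT  r3←0xeb

VAL = 0xeb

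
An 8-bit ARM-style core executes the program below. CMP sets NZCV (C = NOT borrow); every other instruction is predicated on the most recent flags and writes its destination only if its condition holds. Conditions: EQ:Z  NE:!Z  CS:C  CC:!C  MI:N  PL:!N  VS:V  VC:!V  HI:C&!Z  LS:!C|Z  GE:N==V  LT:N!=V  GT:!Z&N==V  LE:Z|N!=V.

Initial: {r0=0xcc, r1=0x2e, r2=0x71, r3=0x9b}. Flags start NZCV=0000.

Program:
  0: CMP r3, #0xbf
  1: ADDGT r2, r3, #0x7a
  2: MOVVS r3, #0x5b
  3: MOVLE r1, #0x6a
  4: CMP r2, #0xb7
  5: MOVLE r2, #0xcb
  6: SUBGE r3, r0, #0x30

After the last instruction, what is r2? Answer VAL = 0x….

[0] flags=1000 → (cmp)
[1] flags=1000 GT?F → skip
[2] flags=1000 VS?F → skip
[3] flags=1000 LE?T → r1=0x6a
[4] flags=1001 → (cmp)
[5] flags=1001 LE?F → skip
[6] flags=1001 GE?T → r3=0x9c

VAL = 0x71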